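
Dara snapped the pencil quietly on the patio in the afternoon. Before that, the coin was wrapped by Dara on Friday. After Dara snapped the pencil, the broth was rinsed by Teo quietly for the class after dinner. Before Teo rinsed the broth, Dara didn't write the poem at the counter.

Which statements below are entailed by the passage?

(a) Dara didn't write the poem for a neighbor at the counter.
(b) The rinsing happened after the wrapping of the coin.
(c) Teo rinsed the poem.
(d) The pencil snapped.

(a) Entailed — under negation, adding a further restriction is entailed: if no such writing event occurred, none occurred for a neighbor either.
(b) Entailed — the narrative places the wrapping before the rinsing.
(c) Not entailed — Teo rinsed the broth, not the poem; the poem belongs to the writing event.
(d) Entailed — 'Dara snapped the pencil' is causative; it entails the inchoative 'the pencil snapped'.

(a), (b), (d)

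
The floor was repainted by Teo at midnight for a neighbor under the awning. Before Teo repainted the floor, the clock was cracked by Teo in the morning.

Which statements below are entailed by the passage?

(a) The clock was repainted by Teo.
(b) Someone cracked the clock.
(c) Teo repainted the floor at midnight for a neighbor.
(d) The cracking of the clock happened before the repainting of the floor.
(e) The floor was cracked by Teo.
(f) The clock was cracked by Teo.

(b), (c), (d), (f)

(a) Not entailed — Teo repainted the floor, not the clock; the clock belongs to the cracking event.
(b) Entailed — every conjunct here is already in the original cracking event.
(c) Entailed — the original entails any weakening of itself; this just drops 'under the awning'.
(d) Entailed — the narrative places the cracking before the repainting.
(e) Not entailed — Teo cracked the clock, not the floor; the floor belongs to the repainting event.
(f) Entailed — the original entails any weakening of itself; this just drops 'in the morning'.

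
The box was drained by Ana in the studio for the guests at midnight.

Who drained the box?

Ana

'Ana' marks the agent of the draining event.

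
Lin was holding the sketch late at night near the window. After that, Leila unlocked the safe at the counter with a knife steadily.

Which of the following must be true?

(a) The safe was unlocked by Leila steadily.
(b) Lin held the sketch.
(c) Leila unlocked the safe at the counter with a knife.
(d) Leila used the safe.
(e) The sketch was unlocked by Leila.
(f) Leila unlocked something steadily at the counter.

(a), (b), (c), (f)

(a) Entailed — the original entails any weakening of itself; this just drops 'with a knife', 'at the counter'.
(b) Entailed — 'hold' is an activity; 'was holding' entails that some holding happened, so 'held' holds.
(c) Entailed — dropping 'steadily' leaves a sub-description the original still satisfies.
(d) Not entailed — the safe is the patient, not an instrument — Leila used a knife.
(e) Not entailed — Leila unlocked the safe, not the sketch; the sketch belongs to the holding event.
(f) Entailed — the original entails any weakening of itself; this just drops 'with a knife' and generalizes the patient.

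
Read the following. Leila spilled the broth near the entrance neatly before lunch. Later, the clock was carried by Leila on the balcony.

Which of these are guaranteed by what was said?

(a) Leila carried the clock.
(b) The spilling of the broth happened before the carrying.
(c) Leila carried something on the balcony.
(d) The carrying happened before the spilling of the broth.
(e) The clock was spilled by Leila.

(a), (b), (c)

(a) Entailed — dropping 'on the balcony' leaves a sub-description the original still satisfies.
(b) Entailed — the narrative places the spilling before the carrying.
(c) Entailed — this follows by dropping conjuncts from the carrying event's description.
(d) Not entailed — the narrative places the spilling before the carrying, not after.
(e) Not entailed — Leila spilled the broth, not the clock; the clock belongs to the carrying event.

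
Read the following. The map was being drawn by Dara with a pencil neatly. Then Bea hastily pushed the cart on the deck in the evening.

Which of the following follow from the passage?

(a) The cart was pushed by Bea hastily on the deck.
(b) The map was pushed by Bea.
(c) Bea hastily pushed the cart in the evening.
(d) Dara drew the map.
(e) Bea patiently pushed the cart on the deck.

(a), (c)

(a) Entailed — this follows by dropping conjuncts from the pushing event's description.
(b) Not entailed — Bea pushed the cart, not the map; the map belongs to the drawing event.
(c) Entailed — every conjunct here is already in the original pushing event.
(d) Not entailed — 'was drawing' is progressive on an accomplishment; it does not entail the completed 'drew'.
(e) Not entailed — 'patiently' adds a manner not in (and inconsistent with) the original.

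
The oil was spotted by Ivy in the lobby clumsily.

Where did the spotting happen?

in the lobby

'in the lobby' marks the location of the spotting event.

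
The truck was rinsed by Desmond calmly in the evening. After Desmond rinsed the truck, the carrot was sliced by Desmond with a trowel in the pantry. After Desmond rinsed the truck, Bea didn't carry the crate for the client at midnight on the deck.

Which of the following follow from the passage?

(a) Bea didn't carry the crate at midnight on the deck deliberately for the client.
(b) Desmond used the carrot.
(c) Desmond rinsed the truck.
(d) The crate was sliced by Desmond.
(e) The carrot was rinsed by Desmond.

(a), (c)

(a) Entailed — under negation, adding a further restriction is entailed: if no such carrying event occurred, none occurred deliberately either.
(b) Not entailed — the carrot is the patient, not an instrument — Desmond used a trowel.
(c) Entailed — this follows by dropping conjuncts from the rinsing event's description.
(d) Not entailed — Desmond sliced the carrot, not the crate; the crate belongs to the carrying event.
(e) Not entailed — Desmond rinsed the truck, not the carrot; the carrot belongs to the slicing event.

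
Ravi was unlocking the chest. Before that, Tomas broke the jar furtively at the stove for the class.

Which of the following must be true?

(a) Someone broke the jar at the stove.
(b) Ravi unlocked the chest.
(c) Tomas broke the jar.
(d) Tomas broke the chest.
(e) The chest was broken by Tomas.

(a) Entailed — every conjunct here is already in the original breaking event.
(b) Not entailed — 'was unlocking' is progressive on an accomplishment; it does not entail the completed 'unlocked'.
(c) Entailed — dropping 'for the class', 'furtively', 'at the stove' leaves a sub-description the original still satisfies.
(d) Not entailed — Tomas broke the jar, not the chest; the chest belongs to the unlocking event.
(e) Not entailed — Tomas broke the jar, not the chest; the chest belongs to the unlocking event.

(a), (c)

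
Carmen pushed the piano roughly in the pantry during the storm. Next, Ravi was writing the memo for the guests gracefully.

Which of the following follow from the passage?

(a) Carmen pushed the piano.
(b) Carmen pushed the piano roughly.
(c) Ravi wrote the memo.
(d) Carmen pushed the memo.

(a), (b)

(a) Entailed — dropping 'roughly', 'in the pantry', 'during the storm' leaves a sub-description the original still satisfies.
(b) Entailed — every conjunct here is already in the original pushing event.
(c) Not entailed — 'was writing' is progressive on an accomplishment; it does not entail the completed 'wrote'.
(d) Not entailed — Carmen pushed the piano, not the memo; the memo belongs to the writing event.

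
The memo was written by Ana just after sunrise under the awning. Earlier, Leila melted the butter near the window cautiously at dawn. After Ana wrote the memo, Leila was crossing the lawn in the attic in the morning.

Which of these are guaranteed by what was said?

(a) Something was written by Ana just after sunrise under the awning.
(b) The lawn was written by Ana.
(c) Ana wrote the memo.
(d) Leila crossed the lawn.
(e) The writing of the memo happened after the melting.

(a) Entailed — every conjunct here is already in the original writing event.
(b) Not entailed — Ana wrote the memo, not the lawn; the lawn belongs to the crossing event.
(c) Entailed — the original entails any weakening of itself; this just drops 'just after sunrise', 'under the awning'.
(d) Not entailed — 'was crossing' is progressive on an accomplishment; it does not entail the completed 'crossed'.
(e) Entailed — the narrative places the melting before the writing.

(a), (c), (e)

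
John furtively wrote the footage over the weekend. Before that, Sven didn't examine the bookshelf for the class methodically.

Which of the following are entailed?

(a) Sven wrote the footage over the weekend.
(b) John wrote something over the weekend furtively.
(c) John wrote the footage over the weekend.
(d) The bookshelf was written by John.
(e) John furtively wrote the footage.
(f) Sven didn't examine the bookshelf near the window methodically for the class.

(a) Not entailed — the passage has John writing the footage, not Sven.
(b) Entailed — this follows by dropping conjuncts from the writing event's description.
(c) Entailed — the original entails any weakening of itself; this just drops 'furtively'.
(d) Not entailed — John wrote the footage, not the bookshelf; the bookshelf belongs to the examining event.
(e) Entailed — dropping 'over the weekend' leaves a sub-description the original still satisfies.
(f) Entailed — under negation, adding a further restriction is entailed: if no such examining event occurred, none occurred near the window either.

(b), (c), (e), (f)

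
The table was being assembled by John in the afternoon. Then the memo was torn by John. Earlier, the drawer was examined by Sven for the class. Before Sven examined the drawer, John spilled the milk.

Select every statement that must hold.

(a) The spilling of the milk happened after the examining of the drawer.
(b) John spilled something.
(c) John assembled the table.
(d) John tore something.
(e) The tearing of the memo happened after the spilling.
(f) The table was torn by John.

(a) Not entailed — the narrative places the spilling before the examining, not after.
(b) Entailed — generalizing the patient leaves a sub-description the original still satisfies.
(c) Not entailed — 'was assembling' is progressive on an accomplishment; it does not entail the completed 'assembled'.
(d) Entailed — the original entails any weakening of itself; this just generalizes the patient.
(e) Entailed — the narrative places the spilling before the tearing.
(f) Not entailed — John tore the memo, not the table; the table belongs to the assembling event.

(b), (d), (e)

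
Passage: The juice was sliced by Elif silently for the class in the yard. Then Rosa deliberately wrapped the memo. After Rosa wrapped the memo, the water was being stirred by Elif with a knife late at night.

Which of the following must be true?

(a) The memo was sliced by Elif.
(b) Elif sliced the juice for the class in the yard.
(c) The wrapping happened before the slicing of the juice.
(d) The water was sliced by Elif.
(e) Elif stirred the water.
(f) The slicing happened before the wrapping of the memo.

(a) Not entailed — Elif sliced the juice, not the memo; the memo belongs to the wrapping event.
(b) Entailed — the original entails any weakening of itself; this just drops 'silently'.
(c) Not entailed — the narrative places the slicing before the wrapping, not after.
(d) Not entailed — Elif sliced the juice, not the water; the water belongs to the stirring event.
(e) Entailed — 'stir' is an activity; 'was stirring' entails that some stirring happened, so 'stirred' holds.
(f) Entailed — the narrative places the slicing before the wrapping.

(b), (e), (f)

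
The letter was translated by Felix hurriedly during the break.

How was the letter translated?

hurriedly

'hurriedly' marks the manner of the translating event.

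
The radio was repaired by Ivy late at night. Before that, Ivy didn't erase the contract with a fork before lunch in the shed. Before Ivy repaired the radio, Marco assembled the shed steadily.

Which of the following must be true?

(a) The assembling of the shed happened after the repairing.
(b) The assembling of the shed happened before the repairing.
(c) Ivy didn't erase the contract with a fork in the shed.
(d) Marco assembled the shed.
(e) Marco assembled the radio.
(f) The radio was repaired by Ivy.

(b), (d), (f)

(a) Not entailed — the narrative places the assembling before the repairing, not after.
(b) Entailed — the narrative places the assembling before the repairing.
(c) Not entailed — dropping 'before lunch' under negation is not valid — the original leaves open that Ivy erased the contract some other way.
(d) Entailed — every conjunct here is already in the original assembling event.
(e) Not entailed — Marco assembled the shed, not the radio; the radio belongs to the repairing event.
(f) Entailed — dropping 'late at night' leaves a sub-description the original still satisfies.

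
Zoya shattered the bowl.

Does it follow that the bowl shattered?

yes

'Zoya shattered the bowl' is the causative; it entails the inchoative 'the bowl shattered'.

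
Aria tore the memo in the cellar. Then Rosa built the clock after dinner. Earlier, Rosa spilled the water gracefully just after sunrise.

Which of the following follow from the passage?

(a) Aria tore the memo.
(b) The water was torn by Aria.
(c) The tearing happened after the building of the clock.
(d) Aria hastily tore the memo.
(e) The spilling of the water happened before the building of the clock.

(a), (e)

(a) Entailed — every conjunct here is already in the original tearing event.
(b) Not entailed — Aria tore the memo, not the water; the water belongs to the spilling event.
(c) Not entailed — the narrative places the tearing before the building, not after.
(d) Not entailed — 'hastily' adds information not in the original event.
(e) Entailed — the narrative places the spilling before the building.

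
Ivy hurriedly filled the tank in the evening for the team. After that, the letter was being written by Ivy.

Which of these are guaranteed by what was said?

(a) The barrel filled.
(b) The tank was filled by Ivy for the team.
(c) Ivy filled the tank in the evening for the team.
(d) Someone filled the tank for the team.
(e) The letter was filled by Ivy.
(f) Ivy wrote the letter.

(a) Not entailed — the tank is what filled, not the barrel.
(b) Entailed — dropping 'in the evening', 'hurriedly' leaves a sub-description the original still satisfies.
(c) Entailed — this follows by dropping conjuncts from the filling event's description.
(d) Entailed — the original entails any weakening of itself; this just drops 'in the evening', 'hurriedly' and generalizes the agent.
(e) Not entailed — Ivy filled the tank, not the letter; the letter belongs to the writing event.
(f) Not entailed — 'was writing' is progressive on an accomplishment; it does not entail the completed 'wrote'.

(b), (c), (d)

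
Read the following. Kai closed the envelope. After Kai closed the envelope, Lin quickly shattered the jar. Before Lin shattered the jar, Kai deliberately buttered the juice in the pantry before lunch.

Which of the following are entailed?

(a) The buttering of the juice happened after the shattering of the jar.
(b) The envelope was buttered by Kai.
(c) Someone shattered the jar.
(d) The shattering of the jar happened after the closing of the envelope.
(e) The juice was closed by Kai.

(c), (d)

(a) Not entailed — the narrative places the buttering before the shattering, not after.
(b) Not entailed — Kai buttered the juice, not the envelope; the envelope belongs to the closing event.
(c) Entailed — the original entails any weakening of itself; this just drops 'quickly' and generalizes the agent.
(d) Entailed — the narrative places the closing before the shattering.
(e) Not entailed — Kai closed the envelope, not the juice; the juice belongs to the buttering event.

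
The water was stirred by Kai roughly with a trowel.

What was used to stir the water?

'with a trowel' marks the instrument of the stirring event.

a trowel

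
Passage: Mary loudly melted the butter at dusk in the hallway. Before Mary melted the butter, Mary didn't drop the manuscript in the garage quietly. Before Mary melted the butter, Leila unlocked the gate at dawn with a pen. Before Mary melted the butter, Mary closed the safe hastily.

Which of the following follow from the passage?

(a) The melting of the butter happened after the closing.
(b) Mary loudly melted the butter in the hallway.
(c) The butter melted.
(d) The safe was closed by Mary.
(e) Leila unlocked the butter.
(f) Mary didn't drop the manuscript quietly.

(a) Entailed — the narrative places the closing before the melting.
(b) Entailed — this follows by dropping conjuncts from the melting event's description.
(c) Entailed — 'Mary melted the butter' is causative; it entails the inchoative 'the butter melted'.
(d) Entailed — every conjunct here is already in the original closing event.
(e) Not entailed — Leila unlocked the gate, not the butter; the butter belongs to the melting event.
(f) Not entailed — dropping 'in the garage' under negation is not valid — the original leaves open that Mary dropped the manuscript some other way.

(a), (b), (c), (d)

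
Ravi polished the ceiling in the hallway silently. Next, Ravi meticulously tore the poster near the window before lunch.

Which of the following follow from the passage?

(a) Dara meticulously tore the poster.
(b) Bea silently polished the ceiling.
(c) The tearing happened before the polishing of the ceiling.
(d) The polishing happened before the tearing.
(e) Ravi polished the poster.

(d)

(a) Not entailed — the passage has Ravi tearing the poster, not Dara.
(b) Not entailed — the passage has Ravi polishing the ceiling, not Bea.
(c) Not entailed — the narrative places the polishing before the tearing, not after.
(d) Entailed — the narrative places the polishing before the tearing.
(e) Not entailed — Ravi polished the ceiling, not the poster; the poster belongs to the tearing event.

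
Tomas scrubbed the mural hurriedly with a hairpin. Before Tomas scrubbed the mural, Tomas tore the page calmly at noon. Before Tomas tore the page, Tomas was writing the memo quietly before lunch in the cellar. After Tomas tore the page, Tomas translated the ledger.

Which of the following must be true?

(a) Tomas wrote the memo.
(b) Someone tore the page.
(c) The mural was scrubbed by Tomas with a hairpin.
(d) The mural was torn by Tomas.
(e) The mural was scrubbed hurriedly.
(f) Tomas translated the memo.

(a) Not entailed — 'was writing' is progressive on an accomplishment; it does not entail the completed 'wrote'.
(b) Entailed — every conjunct here is already in the original tearing event.
(c) Entailed — dropping 'hurriedly' leaves a sub-description the original still satisfies.
(d) Not entailed — Tomas tore the page, not the mural; the mural belongs to the scrubbing event.
(e) Entailed — every conjunct here is already in the original scrubbing event.
(f) Not entailed — Tomas translated the ledger, not the memo; the memo belongs to the writing event.

(b), (c), (e)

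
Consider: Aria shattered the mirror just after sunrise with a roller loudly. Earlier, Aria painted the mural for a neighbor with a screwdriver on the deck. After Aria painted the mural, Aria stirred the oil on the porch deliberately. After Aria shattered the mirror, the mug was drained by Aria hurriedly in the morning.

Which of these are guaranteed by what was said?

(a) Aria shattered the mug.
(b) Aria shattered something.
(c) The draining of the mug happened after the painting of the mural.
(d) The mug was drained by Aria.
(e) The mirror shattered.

(b), (c), (d), (e)

(a) Not entailed — Aria shattered the mirror, not the mug; the mug belongs to the draining event.
(b) Entailed — this follows by dropping conjuncts from the shattering event's description.
(c) Entailed — the narrative places the painting before the draining.
(d) Entailed — every conjunct here is already in the original draining event.
(e) Entailed — 'Aria shattered the mirror' is causative; it entails the inchoative 'the mirror shattered'.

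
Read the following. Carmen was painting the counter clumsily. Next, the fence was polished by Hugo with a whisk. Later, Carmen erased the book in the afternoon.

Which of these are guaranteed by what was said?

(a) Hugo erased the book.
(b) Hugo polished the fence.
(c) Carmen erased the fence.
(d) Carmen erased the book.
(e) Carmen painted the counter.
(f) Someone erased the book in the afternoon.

(a) Not entailed — the passage has Carmen erasing the book, not Hugo.
(b) Entailed — every conjunct here is already in the original polishing event.
(c) Not entailed — Carmen erased the book, not the fence; the fence belongs to the polishing event.
(d) Entailed — dropping 'in the afternoon' leaves a sub-description the original still satisfies.
(e) Not entailed — 'was painting' is progressive on an accomplishment; it does not entail the completed 'painted'.
(f) Entailed — the original entails any weakening of itself; this just generalizes the agent.

(b), (d), (f)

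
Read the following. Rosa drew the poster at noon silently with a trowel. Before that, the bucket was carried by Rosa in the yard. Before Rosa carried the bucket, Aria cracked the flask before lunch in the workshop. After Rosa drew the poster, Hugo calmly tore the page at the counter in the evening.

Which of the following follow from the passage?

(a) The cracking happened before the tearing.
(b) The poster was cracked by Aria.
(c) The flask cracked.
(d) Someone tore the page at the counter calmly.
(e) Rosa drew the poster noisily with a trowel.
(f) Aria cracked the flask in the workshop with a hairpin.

(a) Entailed — the narrative places the cracking before the tearing.
(b) Not entailed — Aria cracked the flask, not the poster; the poster belongs to the drawing event.
(c) Entailed — 'Aria cracked the flask' is causative; it entails the inchoative 'the flask cracked'.
(d) Entailed — every conjunct here is already in the original tearing event.
(e) Not entailed — 'noisily' adds a manner not in (and inconsistent with) the original.
(f) Not entailed — 'with a hairpin' adds information not in the original event.

(a), (c), (d)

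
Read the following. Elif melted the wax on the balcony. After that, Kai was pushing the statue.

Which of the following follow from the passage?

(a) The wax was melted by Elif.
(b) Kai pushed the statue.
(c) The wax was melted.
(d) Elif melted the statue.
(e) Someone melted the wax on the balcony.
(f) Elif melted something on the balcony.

(a), (b), (c), (e), (f)

(a) Entailed — the original entails any weakening of itself; this just drops 'on the balcony'.
(b) Entailed — 'push' is an activity; 'was pushing' entails that some pushing happened, so 'pushed' holds.
(c) Entailed — every conjunct here is already in the original melting event.
(d) Not entailed — Elif melted the wax, not the statue; the statue belongs to the pushing event.
(e) Entailed — this follows by dropping conjuncts from the melting event's description.
(f) Entailed — generalizing the patient leaves a sub-description the original still satisfies.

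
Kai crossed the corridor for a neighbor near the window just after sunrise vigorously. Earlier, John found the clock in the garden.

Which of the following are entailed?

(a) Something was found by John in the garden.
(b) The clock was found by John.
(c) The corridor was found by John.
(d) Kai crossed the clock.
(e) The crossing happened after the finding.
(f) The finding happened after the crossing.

(a), (b), (e)

(a) Entailed — every conjunct here is already in the original finding event.
(b) Entailed — this follows by dropping conjuncts from the finding event's description.
(c) Not entailed — John found the clock, not the corridor; the corridor belongs to the crossing event.
(d) Not entailed — Kai crossed the corridor, not the clock; the clock belongs to the finding event.
(e) Entailed — the narrative places the finding before the crossing.
(f) Not entailed — the narrative places the finding before the crossing, not after.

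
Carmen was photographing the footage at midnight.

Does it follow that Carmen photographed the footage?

'was photographing' is progressive; for an accomplishment like 'photograph the footage', it doesn't entail completion.

no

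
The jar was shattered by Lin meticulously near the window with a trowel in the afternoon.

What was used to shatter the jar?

a trowel

'with a trowel' marks the instrument of the shattering event.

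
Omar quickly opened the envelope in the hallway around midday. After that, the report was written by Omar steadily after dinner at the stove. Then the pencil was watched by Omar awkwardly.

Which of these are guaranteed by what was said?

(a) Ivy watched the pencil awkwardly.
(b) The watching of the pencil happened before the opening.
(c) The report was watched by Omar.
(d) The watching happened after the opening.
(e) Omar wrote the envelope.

(a) Not entailed — the passage has Omar watching the pencil, not Ivy.
(b) Not entailed — the narrative places the opening before the watching, not after.
(c) Not entailed — Omar watched the pencil, not the report; the report belongs to the writing event.
(d) Entailed — the narrative places the opening before the watching.
(e) Not entailed — Omar wrote the report, not the envelope; the envelope belongs to the opening event.

(d)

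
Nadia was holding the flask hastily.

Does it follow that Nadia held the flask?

'hold' is atelic; if Nadia was holding the flask, then Nadia held the flask (for some time).

yes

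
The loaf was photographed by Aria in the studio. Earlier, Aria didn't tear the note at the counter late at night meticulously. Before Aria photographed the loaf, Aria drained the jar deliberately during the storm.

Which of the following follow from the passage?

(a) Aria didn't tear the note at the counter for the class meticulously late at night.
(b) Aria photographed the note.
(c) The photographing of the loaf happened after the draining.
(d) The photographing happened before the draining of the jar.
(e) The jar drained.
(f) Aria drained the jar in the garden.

(a) Entailed — under negation, adding a further restriction is entailed: if no such tearing event occurred, none occurred for the class either.
(b) Not entailed — Aria photographed the loaf, not the note; the note belongs to the tearing event.
(c) Entailed — the narrative places the draining before the photographing.
(d) Not entailed — the narrative places the draining before the photographing, not after.
(e) Entailed — 'Aria drained the jar' is causative; it entails the inchoative 'the jar drained'.
(f) Not entailed — 'in the garden' adds information not in the original event.

(a), (c), (e)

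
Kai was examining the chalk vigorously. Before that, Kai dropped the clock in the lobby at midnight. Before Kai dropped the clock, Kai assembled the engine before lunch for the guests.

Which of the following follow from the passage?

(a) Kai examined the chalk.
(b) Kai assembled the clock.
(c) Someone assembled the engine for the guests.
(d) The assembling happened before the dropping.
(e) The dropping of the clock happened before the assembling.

(a), (c), (d)

(a) Entailed — 'examine' is an activity; 'was examining' entails that some examining happened, so 'examined' holds.
(b) Not entailed — Kai assembled the engine, not the clock; the clock belongs to the dropping event.
(c) Entailed — every conjunct here is already in the original assembling event.
(d) Entailed — the narrative places the assembling before the dropping.
(e) Not entailed — the narrative places the assembling before the dropping, not after.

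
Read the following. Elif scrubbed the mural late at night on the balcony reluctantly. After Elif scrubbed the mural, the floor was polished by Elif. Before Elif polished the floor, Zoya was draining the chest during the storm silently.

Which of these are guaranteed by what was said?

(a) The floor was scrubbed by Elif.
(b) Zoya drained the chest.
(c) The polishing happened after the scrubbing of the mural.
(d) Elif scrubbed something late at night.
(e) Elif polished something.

(a) Not entailed — Elif scrubbed the mural, not the floor; the floor belongs to the polishing event.
(b) Not entailed — 'was draining' is progressive on an accomplishment; it does not entail the completed 'drained'.
(c) Entailed — the narrative places the scrubbing before the polishing.
(d) Entailed — dropping 'reluctantly', 'on the balcony' and generalizing the patient leaves a sub-description the original still satisfies.
(e) Entailed — this follows by dropping conjuncts from the polishing event's description.

(c), (d), (e)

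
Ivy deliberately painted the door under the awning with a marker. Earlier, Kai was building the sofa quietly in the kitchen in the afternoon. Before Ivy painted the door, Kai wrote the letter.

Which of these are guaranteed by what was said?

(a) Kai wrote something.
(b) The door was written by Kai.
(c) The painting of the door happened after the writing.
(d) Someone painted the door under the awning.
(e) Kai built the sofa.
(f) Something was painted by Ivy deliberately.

(a) Entailed — generalizing the patient leaves a sub-description the original still satisfies.
(b) Not entailed — Kai wrote the letter, not the door; the door belongs to the painting event.
(c) Entailed — the narrative places the writing before the painting.
(d) Entailed — the original entails any weakening of itself; this just drops 'deliberately', 'with a marker' and generalizes the agent.
(e) Not entailed — 'was building' is progressive on an accomplishment; it does not entail the completed 'built'.
(f) Entailed — this follows by dropping conjuncts from the painting event's description.

(a), (c), (d), (f)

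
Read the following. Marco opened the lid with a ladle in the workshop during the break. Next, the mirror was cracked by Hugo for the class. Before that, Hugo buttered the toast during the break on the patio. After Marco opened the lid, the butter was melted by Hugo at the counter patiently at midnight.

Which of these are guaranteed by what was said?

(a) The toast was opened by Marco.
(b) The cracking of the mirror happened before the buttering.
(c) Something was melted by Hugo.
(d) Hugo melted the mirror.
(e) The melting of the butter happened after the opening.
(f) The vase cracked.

(c), (e)

(a) Not entailed — Marco opened the lid, not the toast; the toast belongs to the buttering event.
(b) Not entailed — the narrative places the buttering before the cracking, not after.
(c) Entailed — every conjunct here is already in the original melting event.
(d) Not entailed — Hugo melted the butter, not the mirror; the mirror belongs to the cracking event.
(e) Entailed — the narrative places the opening before the melting.
(f) Not entailed — the mirror is what cracked, not the vase.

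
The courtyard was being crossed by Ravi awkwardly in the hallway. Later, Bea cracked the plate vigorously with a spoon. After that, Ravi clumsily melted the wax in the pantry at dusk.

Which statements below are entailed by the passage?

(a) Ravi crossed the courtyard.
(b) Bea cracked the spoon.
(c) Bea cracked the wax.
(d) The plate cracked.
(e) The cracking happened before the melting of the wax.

(d), (e)

(a) Not entailed — 'was crossing' is progressive on an accomplishment; it does not entail the completed 'crossed'.
(b) Not entailed — the spoon is the instrument, not what was cracked.
(c) Not entailed — Bea cracked the plate, not the wax; the wax belongs to the melting event.
(d) Entailed — 'Bea cracked the plate' is causative; it entails the inchoative 'the plate cracked'.
(e) Entailed — the narrative places the cracking before the melting.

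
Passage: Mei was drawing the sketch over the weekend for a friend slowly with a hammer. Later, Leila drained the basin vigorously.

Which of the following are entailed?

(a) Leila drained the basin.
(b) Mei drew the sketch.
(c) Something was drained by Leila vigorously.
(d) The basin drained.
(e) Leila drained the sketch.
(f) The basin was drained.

(a) Entailed — the original entails any weakening of itself; this just drops 'vigorously'.
(b) Not entailed — 'was drawing' is progressive on an accomplishment; it does not entail the completed 'drew'.
(c) Entailed — this follows by dropping conjuncts from the draining event's description.
(d) Entailed — 'Leila drained the basin' is causative; it entails the inchoative 'the basin drained'.
(e) Not entailed — Leila drained the basin, not the sketch; the sketch belongs to the drawing event.
(f) Entailed — every conjunct here is already in the original draining event.

(a), (c), (d), (f)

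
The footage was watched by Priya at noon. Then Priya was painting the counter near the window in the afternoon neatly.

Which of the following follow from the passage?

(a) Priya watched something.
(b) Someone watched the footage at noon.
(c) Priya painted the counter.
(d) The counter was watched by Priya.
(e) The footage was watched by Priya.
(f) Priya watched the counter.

(a) Entailed — dropping 'at noon' and generalizing the patient leaves a sub-description the original still satisfies.
(b) Entailed — the original entails any weakening of itself; this just generalizes the agent.
(c) Not entailed — 'was painting' is progressive on an accomplishment; it does not entail the completed 'painted'.
(d) Not entailed — Priya watched the footage, not the counter; the counter belongs to the painting event.
(e) Entailed — the original entails any weakening of itself; this just drops 'at noon'.
(f) Not entailed — Priya watched the footage, not the counter; the counter belongs to the painting event.

(a), (b), (e)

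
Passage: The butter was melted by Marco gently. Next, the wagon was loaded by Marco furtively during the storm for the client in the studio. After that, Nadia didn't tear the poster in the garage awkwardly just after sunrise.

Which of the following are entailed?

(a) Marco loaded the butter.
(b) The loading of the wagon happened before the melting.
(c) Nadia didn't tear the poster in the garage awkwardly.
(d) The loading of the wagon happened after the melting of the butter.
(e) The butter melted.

(a) Not entailed — Marco loaded the wagon, not the butter; the butter belongs to the melting event.
(b) Not entailed — the narrative places the melting before the loading, not after.
(c) Not entailed — dropping 'just after sunrise' under negation is not valid — the original leaves open that Nadia tore the poster some other way.
(d) Entailed — the narrative places the melting before the loading.
(e) Entailed — 'Marco melted the butter' is causative; it entails the inchoative 'the butter melted'.

(d), (e)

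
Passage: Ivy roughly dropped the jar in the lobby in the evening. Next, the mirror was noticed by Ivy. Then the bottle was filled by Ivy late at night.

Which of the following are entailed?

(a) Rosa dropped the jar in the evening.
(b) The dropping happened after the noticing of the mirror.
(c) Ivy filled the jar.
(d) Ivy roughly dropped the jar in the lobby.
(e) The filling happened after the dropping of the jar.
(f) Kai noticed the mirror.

(a) Not entailed — the passage has Ivy dropping the jar, not Rosa.
(b) Not entailed — the narrative places the dropping before the noticing, not after.
(c) Not entailed — Ivy filled the bottle, not the jar; the jar belongs to the dropping event.
(d) Entailed — every conjunct here is already in the original dropping event.
(e) Entailed — the narrative places the dropping before the filling.
(f) Not entailed — the passage has Ivy noticing the mirror, not Kai.

(d), (e)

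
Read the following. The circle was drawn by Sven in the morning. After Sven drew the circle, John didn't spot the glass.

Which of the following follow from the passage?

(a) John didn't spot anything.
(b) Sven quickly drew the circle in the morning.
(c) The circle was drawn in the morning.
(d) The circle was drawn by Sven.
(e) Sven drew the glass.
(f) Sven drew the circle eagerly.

(a) Not entailed — the original only denies this specific event; John may have spotted something else.
(b) Not entailed — 'quickly' adds information not in the original event.
(c) Entailed — generalizing the agent leaves a sub-description the original still satisfies.
(d) Entailed — every conjunct here is already in the original drawing event.
(e) Not entailed — Sven drew the circle, not the glass; the glass belongs to the spotting event.
(f) Not entailed — 'eagerly' adds information not in the original event.

(c), (d)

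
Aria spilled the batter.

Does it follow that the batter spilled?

'Aria spilled the batter' is the causative; it entails the inchoative 'the batter spilled'.

yes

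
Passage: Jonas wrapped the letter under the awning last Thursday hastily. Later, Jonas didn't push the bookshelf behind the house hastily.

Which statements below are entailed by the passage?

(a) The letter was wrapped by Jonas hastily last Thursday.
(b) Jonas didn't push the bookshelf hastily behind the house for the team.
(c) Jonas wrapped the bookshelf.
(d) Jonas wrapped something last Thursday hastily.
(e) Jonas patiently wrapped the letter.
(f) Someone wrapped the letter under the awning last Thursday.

(a), (b), (d), (f)

(a) Entailed — this follows by dropping conjuncts from the wrapping event's description.
(b) Entailed — under negation, adding a further restriction is entailed: if no such pushing event occurred, none occurred for the team either.
(c) Not entailed — Jonas wrapped the letter, not the bookshelf; the bookshelf belongs to the pushing event.
(d) Entailed — every conjunct here is already in the original wrapping event.
(e) Not entailed — 'patiently' adds a manner not in (and inconsistent with) the original.
(f) Entailed — the original entails any weakening of itself; this just drops 'hastily' and generalizes the agent.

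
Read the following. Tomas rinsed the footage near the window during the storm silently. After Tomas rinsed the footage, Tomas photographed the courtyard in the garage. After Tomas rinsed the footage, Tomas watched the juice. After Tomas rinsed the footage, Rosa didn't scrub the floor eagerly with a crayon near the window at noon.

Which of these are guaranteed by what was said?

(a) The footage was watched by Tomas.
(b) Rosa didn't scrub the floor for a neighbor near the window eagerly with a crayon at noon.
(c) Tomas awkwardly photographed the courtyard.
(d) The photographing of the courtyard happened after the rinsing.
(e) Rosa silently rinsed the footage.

(a) Not entailed — Tomas watched the juice, not the footage; the footage belongs to the rinsing event.
(b) Entailed — under negation, adding a further restriction is entailed: if no such scrubbing event occurred, none occurred for a neighbor either.
(c) Not entailed — 'awkwardly' adds information not in the original event.
(d) Entailed — the narrative places the rinsing before the photographing.
(e) Not entailed — the passage has Tomas rinsing the footage, not Rosa.

(b), (d)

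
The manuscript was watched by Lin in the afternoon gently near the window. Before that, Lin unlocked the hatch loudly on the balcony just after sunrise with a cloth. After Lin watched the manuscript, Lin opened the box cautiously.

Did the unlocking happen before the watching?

The narrative orders the unlocking before the watching.

yes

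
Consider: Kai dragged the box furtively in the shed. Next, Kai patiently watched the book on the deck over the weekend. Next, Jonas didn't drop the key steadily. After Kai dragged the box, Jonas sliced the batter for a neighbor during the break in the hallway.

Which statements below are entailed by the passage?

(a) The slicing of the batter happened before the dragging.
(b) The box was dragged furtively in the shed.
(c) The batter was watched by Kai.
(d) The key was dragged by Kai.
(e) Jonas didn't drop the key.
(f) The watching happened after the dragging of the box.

(b), (f)

(a) Not entailed — the narrative places the dragging before the slicing, not after.
(b) Entailed — the original entails any weakening of itself; this just generalizes the agent.
(c) Not entailed — Kai watched the book, not the batter; the batter belongs to the slicing event.
(d) Not entailed — Kai dragged the box, not the key; the key belongs to the dropping event.
(e) Not entailed — dropping 'steadily' under negation is not valid — the original leaves open that Jonas dropped the key some other way.
(f) Entailed — the narrative places the dragging before the watching.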